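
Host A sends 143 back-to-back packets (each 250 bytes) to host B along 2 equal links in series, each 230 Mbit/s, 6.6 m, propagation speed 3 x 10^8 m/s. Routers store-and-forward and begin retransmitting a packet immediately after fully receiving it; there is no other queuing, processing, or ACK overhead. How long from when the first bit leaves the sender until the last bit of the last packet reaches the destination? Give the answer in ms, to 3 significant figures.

1.25 ms

Per-hop transmission t_tx = L/R = 2000/230000000 = 0.00869565 ms.
Per-hop propagation t_prop = 6.6/300000000 = 2.2e-05 ms.
Pipeline fill: first packet needs 2·t_tx to clear all hops; remaining 142 packets each add one t_tx.
Total = (2+143-1)·t_tx + 2·t_prop = 144·0.00869565 + 2·2.2e-05 = 1.25 ms.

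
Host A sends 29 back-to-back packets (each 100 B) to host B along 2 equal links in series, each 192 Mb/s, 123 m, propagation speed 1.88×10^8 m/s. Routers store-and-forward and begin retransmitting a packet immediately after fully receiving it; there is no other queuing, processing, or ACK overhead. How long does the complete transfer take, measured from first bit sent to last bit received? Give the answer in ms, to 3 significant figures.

Per-hop transmission t_tx = L/R = 800/192000000 = 0.00416667 ms.
Per-hop propagation t_prop = 123/188000000 = 0.000654255 ms.
Pipeline fill: first packet needs 2·t_tx to clear all hops; remaining 28 packets each add one t_tx.
Total = (2+29-1)·t_tx + 2·t_prop = 30·0.00416667 + 2·0.000654255 = 0.126 ms.

0.126 ms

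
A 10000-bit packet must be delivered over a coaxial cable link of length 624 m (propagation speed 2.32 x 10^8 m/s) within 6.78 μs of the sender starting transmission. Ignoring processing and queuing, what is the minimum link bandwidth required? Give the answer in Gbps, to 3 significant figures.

2.44 Gbps

Propagation delay = 624 / 2.32e+08 = 2.68966 μs.
Transmission budget = 6.78 − 2.68966 = 4.09034 μs.
R ≥ L / t_tx = 10000 bits / 4.09034e-06 s = 2.44 Gbps.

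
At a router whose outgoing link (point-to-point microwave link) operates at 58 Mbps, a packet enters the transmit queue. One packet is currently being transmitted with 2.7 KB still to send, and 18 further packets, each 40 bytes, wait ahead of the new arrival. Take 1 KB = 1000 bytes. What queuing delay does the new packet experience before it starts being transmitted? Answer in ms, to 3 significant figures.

0.472 ms

Each queued packet: L/R = 320/58000000 = 0.00551724 ms.
18 queued → 0.0993103 ms.
Plus remaining 21600 bits of current packet: 0.372414 ms.
Queuing delay = 0.472 ms.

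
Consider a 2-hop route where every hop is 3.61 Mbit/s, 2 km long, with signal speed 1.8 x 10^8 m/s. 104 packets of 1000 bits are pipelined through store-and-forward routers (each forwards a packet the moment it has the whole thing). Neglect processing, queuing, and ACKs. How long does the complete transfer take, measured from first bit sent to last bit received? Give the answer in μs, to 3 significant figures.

Per-hop transmission t_tx = L/R = 1000/3610000 = 277.008 μs.
Per-hop propagation t_prop = 2000/180000000 = 11.1111 μs.
Pipeline fill: first packet needs 2·t_tx to clear all hops; remaining 103 packets each add one t_tx.
Total = (2+104-1)·t_tx + 2·t_prop = 105·277.008 + 2·11.1111 = 29100 μs.

29100 μs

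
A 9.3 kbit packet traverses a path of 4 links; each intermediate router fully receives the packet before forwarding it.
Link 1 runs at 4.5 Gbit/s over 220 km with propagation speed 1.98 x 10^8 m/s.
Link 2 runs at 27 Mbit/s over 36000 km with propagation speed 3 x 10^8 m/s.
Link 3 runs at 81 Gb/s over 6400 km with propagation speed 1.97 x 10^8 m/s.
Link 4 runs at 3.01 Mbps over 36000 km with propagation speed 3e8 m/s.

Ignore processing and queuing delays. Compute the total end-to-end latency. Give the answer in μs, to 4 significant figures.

L = 9300 bits.
Transmission delays (L/R per hop): 2.06667, 344.444, 0.114815, 3089.7 μs; sum = 3436.33 μs.
Propagation delays (d/s per hop): 1111.11, 120000, 32487.3, 120000 μs; sum = 273598 μs.
End-to-end = 277000 μs.

277000 μs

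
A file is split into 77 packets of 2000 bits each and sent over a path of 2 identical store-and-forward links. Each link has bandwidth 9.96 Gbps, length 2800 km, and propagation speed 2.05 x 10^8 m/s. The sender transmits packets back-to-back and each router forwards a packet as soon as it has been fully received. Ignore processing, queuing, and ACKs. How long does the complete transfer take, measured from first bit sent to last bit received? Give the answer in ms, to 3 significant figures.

Per-hop transmission t_tx = L/R = 2000/9960000000 = 0.000200803 ms.
Per-hop propagation t_prop = 2800000/2.05e+08 = 13.6585 ms.
Pipeline fill: first packet needs 2·t_tx to clear all hops; remaining 76 packets each add one t_tx.
Total = (2+77-1)·t_tx + 2·t_prop = 78·0.000200803 + 2·13.6585 = 27.3 ms.

27.3 ms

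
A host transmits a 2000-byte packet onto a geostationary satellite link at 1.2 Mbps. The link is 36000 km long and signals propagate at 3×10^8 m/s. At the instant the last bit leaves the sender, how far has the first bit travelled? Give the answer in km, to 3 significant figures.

4000 km

t_tx = L/R = 16000/1200000 = 0.0133333 s.
Distance = s × t_tx = 300000000 × 0.0133333 = 4000 km.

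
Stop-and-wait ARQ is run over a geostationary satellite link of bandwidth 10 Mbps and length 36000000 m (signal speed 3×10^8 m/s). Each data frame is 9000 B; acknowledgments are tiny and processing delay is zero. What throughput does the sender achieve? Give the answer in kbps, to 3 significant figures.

t_tx = L/R = 72000/10000000 = 0.0072 s.
t_prop = 36000000/300000000 = 0.12 s; RTT = 0.24 s.
Cycle = t_tx + RTT = 0.2472 s.
Throughput = L / cycle = 72000 / 0.2472 = 291 kbps.

291 kbps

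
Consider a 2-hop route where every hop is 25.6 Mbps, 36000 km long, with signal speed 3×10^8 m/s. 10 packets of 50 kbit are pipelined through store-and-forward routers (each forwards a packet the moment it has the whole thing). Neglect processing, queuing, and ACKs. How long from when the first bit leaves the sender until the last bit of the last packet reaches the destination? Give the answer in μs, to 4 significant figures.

261500 μs

Per-hop transmission t_tx = L/R = 50000/25600000 = 1953.13 μs.
Per-hop propagation t_prop = 36000000/300000000 = 120000 μs.
Pipeline fill: first packet needs 2·t_tx to clear all hops; remaining 9 packets each add one t_tx.
Total = (2+10-1)·t_tx + 2·t_prop = 11·1953.13 + 2·120000 = 261500 μs.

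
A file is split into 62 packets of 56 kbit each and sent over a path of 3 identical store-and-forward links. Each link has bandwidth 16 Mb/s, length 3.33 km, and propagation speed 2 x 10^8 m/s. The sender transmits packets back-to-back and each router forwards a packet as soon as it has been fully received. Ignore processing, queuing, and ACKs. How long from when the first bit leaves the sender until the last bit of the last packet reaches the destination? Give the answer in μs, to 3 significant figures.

Per-hop transmission t_tx = L/R = 56000/16000000 = 3500 μs.
Per-hop propagation t_prop = 3330/200000000 = 16.65 μs.
Pipeline fill: first packet needs 3·t_tx to clear all hops; remaining 61 packets each add one t_tx.
Total = (3+62-1)·t_tx + 3·t_prop = 64·3500 + 3·16.65 = 224000 μs.

224000 μs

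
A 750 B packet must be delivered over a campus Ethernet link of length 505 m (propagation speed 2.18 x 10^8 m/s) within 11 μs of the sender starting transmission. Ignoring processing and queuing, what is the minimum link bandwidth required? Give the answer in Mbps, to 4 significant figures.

691.0 Mbps

L = 6000 bits.
Propagation delay = 505 / 2.18e+08 = 2.31651 μs.
Transmission budget = 11 − 2.31651 = 8.68349 μs.
R ≥ L / t_tx = 6000 bits / 8.68349e-06 s = 691.0 Mbps.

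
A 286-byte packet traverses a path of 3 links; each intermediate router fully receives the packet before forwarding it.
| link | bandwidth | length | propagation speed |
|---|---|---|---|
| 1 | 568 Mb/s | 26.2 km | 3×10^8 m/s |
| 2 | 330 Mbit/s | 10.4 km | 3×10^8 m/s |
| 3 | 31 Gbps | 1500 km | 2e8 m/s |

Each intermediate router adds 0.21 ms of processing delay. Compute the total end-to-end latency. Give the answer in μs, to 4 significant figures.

L = 286 × 8 = 2288 bits.
Transmission delays (L/R per hop): 4.02817, 6.93333, 0.0738065 μs; sum = 11.0353 μs.
Propagation delays (d/s per hop): 87.3333, 34.6667, 7500 μs; sum = 7622 μs.
Processing at 2 router(s): 2 × 0.21 ms = 420 μs.
End-to-end = 8053 μs.

8053 μs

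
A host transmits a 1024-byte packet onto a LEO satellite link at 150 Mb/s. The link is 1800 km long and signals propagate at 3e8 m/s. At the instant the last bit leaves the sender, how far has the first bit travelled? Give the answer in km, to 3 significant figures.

16.4 km

t_tx = L/R = 8192/150000000 = 5.46133e-05 s.
Distance = s × t_tx = 300000000 × 5.46133e-05 = 16.4 km.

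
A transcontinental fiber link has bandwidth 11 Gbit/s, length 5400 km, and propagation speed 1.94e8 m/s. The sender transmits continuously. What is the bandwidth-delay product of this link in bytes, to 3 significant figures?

Propagation delay = 5400000 / 194000000 = 0.0278351 s.
BDP = R × t_prop = 11000000000 × 0.0278351 = 306186000 bits.
In bytes: 306186000/8 = 38300000 bytes.

38300000 bytes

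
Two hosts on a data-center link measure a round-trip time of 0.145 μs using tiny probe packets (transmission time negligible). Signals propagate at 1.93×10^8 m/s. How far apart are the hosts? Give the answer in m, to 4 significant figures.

One-way propagation = RTT/2 = 0.0725 μs.
d = s × t = 193000000 × 7.25e-08 = 13.99 m.

13.99 m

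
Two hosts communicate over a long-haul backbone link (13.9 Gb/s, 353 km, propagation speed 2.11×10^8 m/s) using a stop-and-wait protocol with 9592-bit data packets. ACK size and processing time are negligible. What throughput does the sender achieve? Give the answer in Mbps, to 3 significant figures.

t_tx = L/R = 9592/13900000000 = 6.90072e-07 s.
t_prop = 353000/211000000 = 0.00167299 s; RTT = 0.00334597 s.
Cycle = t_tx + RTT = 0.00334666 s.
Throughput = L / cycle = 9592 / 0.00334666 = 2.87 Mbps.

2.87 Mbps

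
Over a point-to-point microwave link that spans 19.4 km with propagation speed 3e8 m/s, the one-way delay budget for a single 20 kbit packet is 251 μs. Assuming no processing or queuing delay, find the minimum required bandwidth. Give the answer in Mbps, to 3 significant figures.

Propagation delay = 19400 / 300000000 = 64.6667 μs.
Transmission budget = 251 − 64.6667 = 186.333 μs.
R ≥ L / t_tx = 20000 bits / 0.000186333 s = 107 Mbps.

107 Mbps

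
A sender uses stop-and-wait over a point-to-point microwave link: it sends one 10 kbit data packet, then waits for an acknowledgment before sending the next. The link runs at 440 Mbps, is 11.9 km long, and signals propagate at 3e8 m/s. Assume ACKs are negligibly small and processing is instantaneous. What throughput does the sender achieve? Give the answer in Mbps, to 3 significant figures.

98.0 Mbps

t_tx = L/R = 10000/440000000 = 2.27273e-05 s.
t_prop = 11900/300000000 = 3.96667e-05 s; RTT = 7.93333e-05 s.
Cycle = t_tx + RTT = 0.000102061 s.
Throughput = L / cycle = 10000 / 0.000102061 = 98.0 Mbps.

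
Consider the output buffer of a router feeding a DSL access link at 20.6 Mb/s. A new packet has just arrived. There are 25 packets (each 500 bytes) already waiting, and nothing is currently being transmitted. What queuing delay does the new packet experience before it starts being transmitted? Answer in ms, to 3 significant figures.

4.85 ms

Each queued packet: L/R = 4000/20600000 = 0.194175 ms.
25 queued → 4.85437 ms.
Queuing delay = 4.85 ms.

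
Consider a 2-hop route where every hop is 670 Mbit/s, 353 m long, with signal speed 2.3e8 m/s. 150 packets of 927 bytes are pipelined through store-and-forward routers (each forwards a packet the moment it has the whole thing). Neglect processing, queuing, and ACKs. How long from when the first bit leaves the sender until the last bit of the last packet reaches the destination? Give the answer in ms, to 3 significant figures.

Per-hop transmission t_tx = L/R = 7416/670000000 = 0.0110687 ms.
Per-hop propagation t_prop = 353/2.3e+08 = 0.00153478 ms.
Pipeline fill: first packet needs 2·t_tx to clear all hops; remaining 149 packets each add one t_tx.
Total = (2+150-1)·t_tx + 2·t_prop = 151·0.0110687 + 2·0.00153478 = 1.67 ms.

1.67 ms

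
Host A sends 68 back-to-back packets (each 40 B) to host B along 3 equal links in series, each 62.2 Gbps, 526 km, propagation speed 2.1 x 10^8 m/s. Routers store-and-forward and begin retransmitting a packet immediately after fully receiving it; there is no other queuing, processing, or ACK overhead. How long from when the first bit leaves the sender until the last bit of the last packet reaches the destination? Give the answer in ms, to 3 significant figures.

Per-hop transmission t_tx = L/R = 320/62200000000 = 5.14469e-06 ms.
Per-hop propagation t_prop = 526000/210000000 = 2.50476 ms.
Pipeline fill: first packet needs 3·t_tx to clear all hops; remaining 67 packets each add one t_tx.
Total = (3+68-1)·t_tx + 3·t_prop = 70·5.14469e-06 + 3·2.50476 = 7.51 ms.

7.51 ms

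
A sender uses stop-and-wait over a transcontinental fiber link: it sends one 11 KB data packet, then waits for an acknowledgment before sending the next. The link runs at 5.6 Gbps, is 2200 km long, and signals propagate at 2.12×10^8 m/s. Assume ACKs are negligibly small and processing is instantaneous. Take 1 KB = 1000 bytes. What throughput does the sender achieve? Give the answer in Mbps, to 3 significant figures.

4.24 Mbps

t_tx = L/R = 88000/5600000000 = 1.57143e-05 s.
t_prop = 2200000/212000000 = 0.0103774 s; RTT = 0.0207547 s.
Cycle = t_tx + RTT = 0.0207704 s.
Throughput = L / cycle = 88000 / 0.0207704 = 4.24 Mbps.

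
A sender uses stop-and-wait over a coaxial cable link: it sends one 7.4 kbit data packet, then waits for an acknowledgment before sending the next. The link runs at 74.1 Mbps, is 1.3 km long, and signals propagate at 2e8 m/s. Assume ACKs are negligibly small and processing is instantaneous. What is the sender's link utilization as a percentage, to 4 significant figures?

t_tx = L/R = 7400/74100000 = 9.9865e-05 s.
t_prop = 1300/200000000 = 6.5e-06 s; RTT = 1.3e-05 s.
Cycle = t_tx + RTT = 0.000112865 s.
Utilization = t_tx / cycle = 9.9865e-05/0.000112865 = 88.48 %.

88.48 %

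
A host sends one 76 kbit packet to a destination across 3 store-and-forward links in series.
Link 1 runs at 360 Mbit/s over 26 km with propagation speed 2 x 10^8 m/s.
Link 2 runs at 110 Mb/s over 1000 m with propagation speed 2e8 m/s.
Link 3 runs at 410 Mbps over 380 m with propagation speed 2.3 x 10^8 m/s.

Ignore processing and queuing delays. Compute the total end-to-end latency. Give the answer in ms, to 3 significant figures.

L = 76000 bits.
Transmission delays (L/R per hop): 0.211111, 0.690909, 0.185366 ms; sum = 1.08739 ms.
Propagation delays (d/s per hop): 0.13, 0.005, 0.00165217 ms; sum = 0.136652 ms.
End-to-end = 1.22 ms.

1.22 ms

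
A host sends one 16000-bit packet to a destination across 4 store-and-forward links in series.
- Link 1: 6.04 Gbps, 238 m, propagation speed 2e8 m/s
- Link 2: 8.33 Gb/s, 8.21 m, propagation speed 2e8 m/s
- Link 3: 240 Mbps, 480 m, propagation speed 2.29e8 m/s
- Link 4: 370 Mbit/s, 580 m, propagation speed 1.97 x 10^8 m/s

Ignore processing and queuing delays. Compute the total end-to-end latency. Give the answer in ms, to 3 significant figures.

0.121 ms

Transmission delays (L/R per hop): 0.00264901, 0.00192077, 0.0666667, 0.0432432 ms; sum = 0.11448 ms.
Propagation delays (d/s per hop): 0.00119, 4.105e-05, 0.00209607, 0.00294416 ms; sum = 0.00627128 ms.
End-to-end = 0.121 ms.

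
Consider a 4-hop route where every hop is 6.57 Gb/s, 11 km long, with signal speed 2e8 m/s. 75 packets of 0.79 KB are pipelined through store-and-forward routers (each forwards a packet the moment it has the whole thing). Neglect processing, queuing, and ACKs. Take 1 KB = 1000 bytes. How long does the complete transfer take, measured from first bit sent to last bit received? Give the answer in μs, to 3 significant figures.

Per-hop transmission t_tx = L/R = 6320/6570000000 = 0.961948 μs.
Per-hop propagation t_prop = 11000/200000000 = 55 μs.
Pipeline fill: first packet needs 4·t_tx to clear all hops; remaining 74 packets each add one t_tx.
Total = (4+75-1)·t_tx + 4·t_prop = 78·0.961948 + 4·55 = 295 μs.

295 μs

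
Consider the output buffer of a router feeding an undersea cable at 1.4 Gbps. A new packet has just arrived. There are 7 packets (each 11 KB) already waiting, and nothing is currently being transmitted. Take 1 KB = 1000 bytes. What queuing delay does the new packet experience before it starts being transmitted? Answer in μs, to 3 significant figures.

Each queued packet: L/R = 88000/1400000000 = 62.8571 μs.
7 queued → 440 μs.
Queuing delay = 440 μs.

440 μs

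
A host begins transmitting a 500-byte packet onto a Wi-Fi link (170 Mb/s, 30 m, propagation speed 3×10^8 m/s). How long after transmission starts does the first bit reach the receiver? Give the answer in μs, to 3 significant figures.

0.100 μs

First bit experiences only propagation delay: d/s = 30/300000000 = 0.100 μs.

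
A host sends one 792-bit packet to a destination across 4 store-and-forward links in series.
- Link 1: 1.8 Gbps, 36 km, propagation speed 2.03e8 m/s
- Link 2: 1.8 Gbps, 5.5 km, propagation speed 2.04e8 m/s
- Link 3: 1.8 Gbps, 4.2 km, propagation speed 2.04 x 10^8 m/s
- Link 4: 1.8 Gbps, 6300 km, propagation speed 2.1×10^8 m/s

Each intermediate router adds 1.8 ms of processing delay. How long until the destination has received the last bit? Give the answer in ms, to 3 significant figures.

Transmission delay per hop = L/R = 792/1800000000 = 0.00044 ms; 4 hops → 0.00176 ms.
Propagation delays (d/s per hop): 0.17734, 0.0269608, 0.0205882, 30 ms; sum = 30.2249 ms.
Processing at 3 router(s): 3 × 1.8 ms = 5.4 ms.
End-to-end = 35.6 ms.

35.6 ms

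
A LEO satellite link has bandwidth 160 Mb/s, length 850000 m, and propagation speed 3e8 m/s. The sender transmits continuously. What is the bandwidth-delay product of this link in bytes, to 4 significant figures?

Propagation delay = 850000 / 300000000 = 0.00283333 s.
BDP = R × t_prop = 160000000 × 0.00283333 = 453333 bits.
In bytes: 453333/8 = 56670 bytes.

56670 bytes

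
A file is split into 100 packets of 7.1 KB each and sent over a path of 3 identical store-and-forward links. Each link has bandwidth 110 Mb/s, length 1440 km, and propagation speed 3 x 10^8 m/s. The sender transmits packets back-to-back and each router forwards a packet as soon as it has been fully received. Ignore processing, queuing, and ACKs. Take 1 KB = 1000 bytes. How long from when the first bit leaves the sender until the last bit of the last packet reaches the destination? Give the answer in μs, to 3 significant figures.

67100 μs

Per-hop transmission t_tx = L/R = 56800/110000000 = 516.364 μs.
Per-hop propagation t_prop = 1440000/300000000 = 4800 μs.
Pipeline fill: first packet needs 3·t_tx to clear all hops; remaining 99 packets each add one t_tx.
Total = (3+100-1)·t_tx + 3·t_prop = 102·516.364 + 3·4800 = 67100 μs.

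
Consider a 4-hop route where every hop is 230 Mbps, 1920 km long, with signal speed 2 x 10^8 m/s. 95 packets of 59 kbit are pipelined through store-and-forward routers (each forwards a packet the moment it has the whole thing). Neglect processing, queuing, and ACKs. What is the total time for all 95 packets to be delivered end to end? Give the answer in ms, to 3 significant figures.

Per-hop transmission t_tx = L/R = 59000/230000000 = 0.256522 ms.
Per-hop propagation t_prop = 1920000/200000000 = 9.6 ms.
Pipeline fill: first packet needs 4·t_tx to clear all hops; remaining 94 packets each add one t_tx.
Total = (4+95-1)·t_tx + 4·t_prop = 98·0.256522 + 4·9.6 = 63.5 ms.

63.5 ms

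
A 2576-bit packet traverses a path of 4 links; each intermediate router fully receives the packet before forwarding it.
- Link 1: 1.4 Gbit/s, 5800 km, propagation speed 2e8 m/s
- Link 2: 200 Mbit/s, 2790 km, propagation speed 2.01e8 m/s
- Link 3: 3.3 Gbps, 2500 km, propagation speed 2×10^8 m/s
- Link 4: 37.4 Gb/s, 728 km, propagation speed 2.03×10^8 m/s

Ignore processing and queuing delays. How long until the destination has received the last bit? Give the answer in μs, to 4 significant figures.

Transmission delays (L/R per hop): 1.84, 12.88, 0.780606, 0.068877 μs; sum = 15.5695 μs.
Propagation delays (d/s per hop): 29000, 13880.6, 12500, 3586.21 μs; sum = 58966.8 μs.
End-to-end = 58980 μs.

58980 μs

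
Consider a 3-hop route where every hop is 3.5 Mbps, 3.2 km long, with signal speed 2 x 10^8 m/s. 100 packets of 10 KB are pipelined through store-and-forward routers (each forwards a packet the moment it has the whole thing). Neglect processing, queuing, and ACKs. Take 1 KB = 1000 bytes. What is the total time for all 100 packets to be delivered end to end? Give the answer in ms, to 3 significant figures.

Per-hop transmission t_tx = L/R = 80000/3500000 = 22.8571 ms.
Per-hop propagation t_prop = 3200/200000000 = 0.016 ms.
Pipeline fill: first packet needs 3·t_tx to clear all hops; remaining 99 packets each add one t_tx.
Total = (3+100-1)·t_tx + 3·t_prop = 102·22.8571 + 3·0.016 = 2330 ms.

2330 ms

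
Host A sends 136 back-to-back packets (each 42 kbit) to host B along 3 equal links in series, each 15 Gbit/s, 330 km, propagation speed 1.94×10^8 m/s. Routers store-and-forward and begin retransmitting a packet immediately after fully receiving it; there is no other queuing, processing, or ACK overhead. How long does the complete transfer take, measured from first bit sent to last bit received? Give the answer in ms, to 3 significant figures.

Per-hop transmission t_tx = L/R = 42000/15000000000 = 0.0028 ms.
Per-hop propagation t_prop = 330000/194000000 = 1.70103 ms.
Pipeline fill: first packet needs 3·t_tx to clear all hops; remaining 135 packets each add one t_tx.
Total = (3+136-1)·t_tx + 3·t_prop = 138·0.0028 + 3·1.70103 = 5.49 ms.

5.49 ms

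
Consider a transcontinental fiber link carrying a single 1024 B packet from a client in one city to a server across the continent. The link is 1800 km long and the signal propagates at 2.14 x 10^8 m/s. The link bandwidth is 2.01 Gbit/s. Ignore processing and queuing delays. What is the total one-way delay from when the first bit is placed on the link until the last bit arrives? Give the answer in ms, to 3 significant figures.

L = 1024 × 8 = 8192 bits.
Transmission delay = L/R = 8192 / 2.01e+09 = 0.00407562 ms.
Propagation delay = d/s = 1800000 m / 214000000 m/s = 8.41121 ms.
Total = 8.42 ms.

8.42 ms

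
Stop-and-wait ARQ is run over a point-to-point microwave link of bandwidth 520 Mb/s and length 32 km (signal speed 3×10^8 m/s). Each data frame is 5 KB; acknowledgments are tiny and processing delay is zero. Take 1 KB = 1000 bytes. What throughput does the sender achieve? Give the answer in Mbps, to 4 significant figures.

137.8 Mbps

t_tx = L/R = 40000/520000000 = 7.69231e-05 s.
t_prop = 32000/300000000 = 0.000106667 s; RTT = 0.000213333 s.
Cycle = t_tx + RTT = 0.000290256 s.
Throughput = L / cycle = 40000 / 0.000290256 = 137.8 Mbps.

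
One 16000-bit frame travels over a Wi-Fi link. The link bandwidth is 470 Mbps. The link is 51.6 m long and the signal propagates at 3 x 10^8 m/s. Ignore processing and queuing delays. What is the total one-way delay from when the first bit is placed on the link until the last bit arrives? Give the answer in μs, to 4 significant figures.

34.21 μs

Transmission delay = L/R = 16000 / 470000000 = 34.0426 μs.
Propagation delay = d/s = 51.6 m / 300000000 m/s = 0.172 μs.
Total = 34.21 μs.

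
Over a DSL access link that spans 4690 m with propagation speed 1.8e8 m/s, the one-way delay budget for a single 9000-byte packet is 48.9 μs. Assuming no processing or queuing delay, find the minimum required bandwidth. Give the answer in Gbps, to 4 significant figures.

L = 72000 bits.
Propagation delay = 4690 / 180000000 = 26.0556 μs.
Transmission budget = 48.9 − 26.0556 = 22.8444 μs.
R ≥ L / t_tx = 72000 bits / 2.28444e-05 s = 3.152 Gbps.

3.152 Gbps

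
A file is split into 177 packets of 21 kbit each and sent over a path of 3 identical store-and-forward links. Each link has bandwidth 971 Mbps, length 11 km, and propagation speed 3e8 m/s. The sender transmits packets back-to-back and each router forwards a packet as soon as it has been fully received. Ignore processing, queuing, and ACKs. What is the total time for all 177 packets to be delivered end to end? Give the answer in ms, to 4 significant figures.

3.981 ms

Per-hop transmission t_tx = L/R = 21000/971000000 = 0.0216272 ms.
Per-hop propagation t_prop = 11000/300000000 = 0.0366667 ms.
Pipeline fill: first packet needs 3·t_tx to clear all hops; remaining 176 packets each add one t_tx.
Total = (3+177-1)·t_tx + 3·t_prop = 179·0.0216272 + 3·0.0366667 = 3.981 ms.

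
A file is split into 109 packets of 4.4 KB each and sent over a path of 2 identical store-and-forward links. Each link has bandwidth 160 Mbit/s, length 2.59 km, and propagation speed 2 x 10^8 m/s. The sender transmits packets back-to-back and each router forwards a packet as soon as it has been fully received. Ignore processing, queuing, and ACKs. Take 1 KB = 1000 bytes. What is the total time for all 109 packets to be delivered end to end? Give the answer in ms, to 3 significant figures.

Per-hop transmission t_tx = L/R = 35200/160000000 = 0.22 ms.
Per-hop propagation t_prop = 2590/200000000 = 0.01295 ms.
Pipeline fill: first packet needs 2·t_tx to clear all hops; remaining 108 packets each add one t_tx.
Total = (2+109-1)·t_tx + 2·t_prop = 110·0.22 + 2·0.01295 = 24.2 ms.

24.2 ms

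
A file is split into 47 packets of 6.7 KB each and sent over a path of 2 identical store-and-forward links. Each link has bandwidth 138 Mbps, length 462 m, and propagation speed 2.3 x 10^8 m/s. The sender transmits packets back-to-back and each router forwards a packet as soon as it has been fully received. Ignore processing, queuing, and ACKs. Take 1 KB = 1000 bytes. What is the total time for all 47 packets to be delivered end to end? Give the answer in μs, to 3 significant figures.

18600 μs

Per-hop transmission t_tx = L/R = 53600/138000000 = 388.406 μs.
Per-hop propagation t_prop = 462/2.3e+08 = 2.0087 μs.
Pipeline fill: first packet needs 2·t_tx to clear all hops; remaining 46 packets each add one t_tx.
Total = (2+47-1)·t_tx + 2·t_prop = 48·388.406 + 2·2.0087 = 18600 μs.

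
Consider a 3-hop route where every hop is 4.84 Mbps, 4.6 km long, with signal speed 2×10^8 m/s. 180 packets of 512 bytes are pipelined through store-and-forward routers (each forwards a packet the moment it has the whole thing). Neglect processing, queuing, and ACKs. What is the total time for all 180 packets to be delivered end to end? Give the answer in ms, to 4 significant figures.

Per-hop transmission t_tx = L/R = 4096/4840000 = 0.846281 ms.
Per-hop propagation t_prop = 4600/200000000 = 0.023 ms.
Pipeline fill: first packet needs 3·t_tx to clear all hops; remaining 179 packets each add one t_tx.
Total = (3+180-1)·t_tx + 3·t_prop = 182·0.846281 + 3·0.023 = 154.1 ms.

154.1 ms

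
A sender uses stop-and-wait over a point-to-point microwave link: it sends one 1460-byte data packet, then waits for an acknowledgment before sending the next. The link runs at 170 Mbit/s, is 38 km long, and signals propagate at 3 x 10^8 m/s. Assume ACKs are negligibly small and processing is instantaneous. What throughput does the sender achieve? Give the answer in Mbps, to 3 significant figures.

t_tx = L/R = 11680/170000000 = 6.87059e-05 s.
t_prop = 38000/300000000 = 0.000126667 s; RTT = 0.000253333 s.
Cycle = t_tx + RTT = 0.000322039 s.
Throughput = L / cycle = 11680 / 0.000322039 = 36.3 Mbps.

36.3 Mbps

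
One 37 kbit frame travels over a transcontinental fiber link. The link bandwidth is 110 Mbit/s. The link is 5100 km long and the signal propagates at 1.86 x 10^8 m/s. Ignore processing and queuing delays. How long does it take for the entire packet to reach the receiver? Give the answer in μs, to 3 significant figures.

27800 μs

L = 37000 bits.
Transmission delay = L/R = 37000 / 110000000 = 336.364 μs.
Propagation delay = d/s = 5100000 m / 186000000 m/s = 27419.4 μs.
Total = 27800 μs.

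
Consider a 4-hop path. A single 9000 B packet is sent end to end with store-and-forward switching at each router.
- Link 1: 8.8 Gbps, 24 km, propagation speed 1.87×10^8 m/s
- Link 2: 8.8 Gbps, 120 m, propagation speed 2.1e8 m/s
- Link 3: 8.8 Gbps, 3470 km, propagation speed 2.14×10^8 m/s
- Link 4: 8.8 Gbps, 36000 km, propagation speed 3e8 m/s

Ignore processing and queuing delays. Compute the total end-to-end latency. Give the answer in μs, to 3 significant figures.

136000 μs

L = 9000 × 8 = 72000 bits.
Transmission delay per hop = L/R = 72000/8800000000 = 8.18182 μs; 4 hops → 32.7273 μs.
Propagation delays (d/s per hop): 128.342, 0.571429, 16215, 120000 μs; sum = 136344 μs.
End-to-end = 136000 μs.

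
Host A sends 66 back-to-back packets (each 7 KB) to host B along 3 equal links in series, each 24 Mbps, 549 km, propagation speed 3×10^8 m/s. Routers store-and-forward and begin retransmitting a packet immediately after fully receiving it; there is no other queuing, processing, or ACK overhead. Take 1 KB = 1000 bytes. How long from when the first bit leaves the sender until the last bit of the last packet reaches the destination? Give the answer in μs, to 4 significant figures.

164200 μs

Per-hop transmission t_tx = L/R = 56000/24000000 = 2333.33 μs.
Per-hop propagation t_prop = 549000/300000000 = 1830 μs.
Pipeline fill: first packet needs 3·t_tx to clear all hops; remaining 65 packets each add one t_tx.
Total = (3+66-1)·t_tx + 3·t_prop = 68·2333.33 + 3·1830 = 164200 μs.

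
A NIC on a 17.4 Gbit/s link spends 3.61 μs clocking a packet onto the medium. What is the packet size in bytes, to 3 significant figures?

7850 bytes

L = R × t_tx = 17400000000 b/s × 3.61e-06 s = 62814 bits.
In bytes: 62814 / 8 = 7850 bytes.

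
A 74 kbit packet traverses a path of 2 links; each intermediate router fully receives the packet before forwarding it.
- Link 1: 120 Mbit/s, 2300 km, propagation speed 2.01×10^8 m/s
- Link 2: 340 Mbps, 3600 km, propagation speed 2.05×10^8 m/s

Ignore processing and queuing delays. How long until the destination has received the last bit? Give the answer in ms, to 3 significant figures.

29.8 ms

L = 74000 bits.
Transmission delays (L/R per hop): 0.616667, 0.217647 ms; sum = 0.834314 ms.
Propagation delays (d/s per hop): 11.4428, 17.561 ms; sum = 29.0038 ms.
End-to-end = 29.8 ms.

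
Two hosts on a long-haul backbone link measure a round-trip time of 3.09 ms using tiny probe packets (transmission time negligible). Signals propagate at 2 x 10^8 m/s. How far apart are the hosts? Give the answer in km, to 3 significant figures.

309 km

One-way propagation = RTT/2 = 1.545 ms.
d = s × t = 200000000 × 0.001545 = 309 km.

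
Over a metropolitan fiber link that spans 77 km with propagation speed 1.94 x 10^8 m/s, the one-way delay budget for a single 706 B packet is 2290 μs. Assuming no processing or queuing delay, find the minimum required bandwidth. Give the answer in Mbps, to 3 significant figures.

2.98 Mbps

L = 5648 bits.
Propagation delay = 77000 / 194000000 = 396.907 μs.
Transmission budget = 2290 − 396.907 = 1893.09 μs.
R ≥ L / t_tx = 5648 bits / 0.00189309 s = 2.98 Mbps.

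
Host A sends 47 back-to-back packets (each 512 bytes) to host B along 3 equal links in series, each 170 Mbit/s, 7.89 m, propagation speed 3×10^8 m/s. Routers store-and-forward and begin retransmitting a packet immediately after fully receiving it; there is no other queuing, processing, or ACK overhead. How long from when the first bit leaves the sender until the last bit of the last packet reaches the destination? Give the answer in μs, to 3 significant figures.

Per-hop transmission t_tx = L/R = 4096/170000000 = 24.0941 μs.
Per-hop propagation t_prop = 7.89/300000000 = 0.0263 μs.
Pipeline fill: first packet needs 3·t_tx to clear all hops; remaining 46 packets each add one t_tx.
Total = (3+47-1)·t_tx + 3·t_prop = 49·24.0941 + 3·0.0263 = 1180 μs.

1180 μs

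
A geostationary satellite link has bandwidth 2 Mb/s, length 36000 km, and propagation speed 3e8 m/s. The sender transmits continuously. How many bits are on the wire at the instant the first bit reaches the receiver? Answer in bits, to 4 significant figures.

240000 bits

Propagation delay = 36000000 / 300000000 = 0.12 s.
BDP = R × t_prop = 2000000 × 0.12 = 240000 bits.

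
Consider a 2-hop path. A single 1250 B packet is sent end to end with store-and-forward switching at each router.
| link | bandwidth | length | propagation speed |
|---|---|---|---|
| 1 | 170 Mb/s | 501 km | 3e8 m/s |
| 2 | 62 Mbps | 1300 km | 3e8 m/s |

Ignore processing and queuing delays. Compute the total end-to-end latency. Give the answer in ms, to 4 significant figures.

L = 1250 × 8 = 10000 bits.
Transmission delays (L/R per hop): 0.0588235, 0.16129 ms; sum = 0.220114 ms.
Propagation delays (d/s per hop): 1.67, 4.33333 ms; sum = 6.00333 ms.
End-to-end = 6.223 ms.

6.223 ms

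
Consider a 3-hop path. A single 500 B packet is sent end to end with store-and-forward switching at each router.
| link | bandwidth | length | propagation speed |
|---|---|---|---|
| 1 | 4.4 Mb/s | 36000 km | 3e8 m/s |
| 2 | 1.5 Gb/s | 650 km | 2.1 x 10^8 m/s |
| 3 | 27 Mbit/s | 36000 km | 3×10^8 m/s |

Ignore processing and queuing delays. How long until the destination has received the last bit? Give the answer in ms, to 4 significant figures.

244.2 ms

L = 500 × 8 = 4000 bits.
Transmission delays (L/R per hop): 0.909091, 0.00266667, 0.148148 ms; sum = 1.05991 ms.
Propagation delays (d/s per hop): 120, 3.09524, 120 ms; sum = 243.095 ms.
End-to-end = 244.2 ms.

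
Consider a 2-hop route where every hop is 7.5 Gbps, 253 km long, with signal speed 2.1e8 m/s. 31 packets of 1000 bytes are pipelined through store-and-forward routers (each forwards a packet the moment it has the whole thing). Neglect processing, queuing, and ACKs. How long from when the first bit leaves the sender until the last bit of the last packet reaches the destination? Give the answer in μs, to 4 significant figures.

2444 μs

Per-hop transmission t_tx = L/R = 8000/7500000000 = 1.06667 μs.
Per-hop propagation t_prop = 253000/210000000 = 1204.76 μs.
Pipeline fill: first packet needs 2·t_tx to clear all hops; remaining 30 packets each add one t_tx.
Total = (2+31-1)·t_tx + 2·t_prop = 32·1.06667 + 2·1204.76 = 2444 μs.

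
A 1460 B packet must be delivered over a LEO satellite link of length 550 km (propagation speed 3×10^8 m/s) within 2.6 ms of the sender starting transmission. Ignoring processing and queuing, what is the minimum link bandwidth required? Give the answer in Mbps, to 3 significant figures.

L = 11680 bits.
Propagation delay = 550000 / 300000000 = 1.83333 ms.
Transmission budget = 2.6 − 1.83333 = 0.766667 ms.
R ≥ L / t_tx = 11680 bits / 0.000766667 s = 15.2 Mbps.

15.2 Mbps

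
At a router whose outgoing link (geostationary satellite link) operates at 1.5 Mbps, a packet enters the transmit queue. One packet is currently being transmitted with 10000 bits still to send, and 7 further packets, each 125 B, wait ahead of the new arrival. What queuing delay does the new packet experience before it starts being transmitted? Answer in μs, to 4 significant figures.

11330 μs

Each queued packet: L/R = 1000/1500000 = 666.667 μs.
7 queued → 4666.67 μs.
Plus remaining 10000 bits of current packet: 6666.67 μs.
Queuing delay = 11330 μs.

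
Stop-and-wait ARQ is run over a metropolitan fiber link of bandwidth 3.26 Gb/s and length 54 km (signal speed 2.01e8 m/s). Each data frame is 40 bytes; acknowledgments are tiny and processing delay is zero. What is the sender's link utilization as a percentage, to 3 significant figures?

0.0183 %

t_tx = L/R = 320/3260000000 = 9.81595e-08 s.
t_prop = 54000/2.01e+08 = 0.000268657 s; RTT = 0.000537313 s.
Cycle = t_tx + RTT = 0.000537412 s.
Utilization = t_tx / cycle = 9.81595e-08/0.000537412 = 0.0183 %.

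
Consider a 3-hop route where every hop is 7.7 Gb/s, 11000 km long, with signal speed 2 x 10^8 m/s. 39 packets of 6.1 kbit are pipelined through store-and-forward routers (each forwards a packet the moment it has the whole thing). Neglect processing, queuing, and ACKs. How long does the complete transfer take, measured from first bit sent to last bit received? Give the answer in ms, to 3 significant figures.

165 ms

Per-hop transmission t_tx = L/R = 6100/7700000000 = 0.000792208 ms.
Per-hop propagation t_prop = 11000000/200000000 = 55 ms.
Pipeline fill: first packet needs 3·t_tx to clear all hops; remaining 38 packets each add one t_tx.
Total = (3+39-1)·t_tx + 3·t_prop = 41·0.000792208 + 3·55 = 165 ms.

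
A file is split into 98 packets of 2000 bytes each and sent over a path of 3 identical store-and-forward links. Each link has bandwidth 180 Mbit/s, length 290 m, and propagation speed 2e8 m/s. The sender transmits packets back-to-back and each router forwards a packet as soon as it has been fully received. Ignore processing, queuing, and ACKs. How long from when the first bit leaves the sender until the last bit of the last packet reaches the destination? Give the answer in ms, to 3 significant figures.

Per-hop transmission t_tx = L/R = 16000/180000000 = 0.0888889 ms.
Per-hop propagation t_prop = 290/200000000 = 0.00145 ms.
Pipeline fill: first packet needs 3·t_tx to clear all hops; remaining 97 packets each add one t_tx.
Total = (3+98-1)·t_tx + 3·t_prop = 100·0.0888889 + 3·0.00145 = 8.89 ms.

8.89 ms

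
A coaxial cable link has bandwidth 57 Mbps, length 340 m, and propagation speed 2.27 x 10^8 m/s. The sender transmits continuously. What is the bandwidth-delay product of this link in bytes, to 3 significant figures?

Propagation delay = 340 / 227000000 = 1.4978e-06 s.
BDP = R × t_prop = 57000000 × 1.4978e-06 = 85.3744 bits.
In bytes: 85.3744/8 = 10.7 bytes.

10.7 bytes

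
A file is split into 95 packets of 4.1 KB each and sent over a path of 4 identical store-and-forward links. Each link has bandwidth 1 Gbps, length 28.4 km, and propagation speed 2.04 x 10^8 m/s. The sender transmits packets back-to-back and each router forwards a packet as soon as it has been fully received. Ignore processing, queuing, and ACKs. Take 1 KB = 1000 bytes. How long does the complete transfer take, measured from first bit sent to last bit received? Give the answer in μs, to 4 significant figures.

3771 μs

Per-hop transmission t_tx = L/R = 32800/1000000000 = 32.8 μs.
Per-hop propagation t_prop = 28400/204000000 = 139.216 μs.
Pipeline fill: first packet needs 4·t_tx to clear all hops; remaining 94 packets each add one t_tx.
Total = (4+95-1)·t_tx + 4·t_prop = 98·32.8 + 4·139.216 = 3771 μs.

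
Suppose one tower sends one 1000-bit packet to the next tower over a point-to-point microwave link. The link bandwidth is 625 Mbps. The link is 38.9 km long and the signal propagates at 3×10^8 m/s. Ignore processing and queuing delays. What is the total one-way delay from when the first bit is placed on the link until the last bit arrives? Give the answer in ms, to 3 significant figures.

Transmission delay = L/R = 1000 / 625000000 = 0.0016 ms.
Propagation delay = d/s = 38900 m / 300000000 m/s = 0.129667 ms.
Total = 0.131 ms.

0.131 ms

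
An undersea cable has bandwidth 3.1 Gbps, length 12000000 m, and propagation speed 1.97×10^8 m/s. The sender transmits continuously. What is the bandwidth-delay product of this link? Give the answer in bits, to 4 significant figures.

Propagation delay = 12000000 / 197000000 = 0.0609137 s.
BDP = R × t_prop = 3100000000 × 0.0609137 = 188832000 bits.

188800000 bits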